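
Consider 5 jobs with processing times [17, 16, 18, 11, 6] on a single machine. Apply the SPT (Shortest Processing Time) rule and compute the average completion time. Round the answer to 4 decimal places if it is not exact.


Sort jobs by processing time (SPT order): [6, 11, 16, 17, 18]
Compute completion times sequentially:
  Job 1: processing = 6, completes at 6
  Job 2: processing = 11, completes at 17
  Job 3: processing = 16, completes at 33
  Job 4: processing = 17, completes at 50
  Job 5: processing = 18, completes at 68
Sum of completion times = 174
Average completion time = 174/5 = 34.8

34.8


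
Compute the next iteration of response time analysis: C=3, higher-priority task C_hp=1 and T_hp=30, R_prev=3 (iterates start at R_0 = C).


R_next = C + ceil(R_prev / T_hp) * C_hp
ceil(3 / 30) = ceil(0.1) = 1
Interference = 1 * 1 = 1
R_next = 3 + 1 = 4

4


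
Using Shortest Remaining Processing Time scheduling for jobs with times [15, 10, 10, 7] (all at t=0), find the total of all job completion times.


Since all jobs arrive at t=0, SRPT equals SPT ordering.
SPT order: [7, 10, 10, 15]
Completion times:
  Job 1: p=7, C=7
  Job 2: p=10, C=17
  Job 3: p=10, C=27
  Job 4: p=15, C=42
Total completion time = 7 + 17 + 27 + 42 = 93

93


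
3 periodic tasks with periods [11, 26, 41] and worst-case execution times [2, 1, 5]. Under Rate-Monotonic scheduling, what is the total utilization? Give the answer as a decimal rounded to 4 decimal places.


Compute individual utilizations (exact fractions):
  Task 1: C/T = 2/11 (approx. 0.1818)
  Task 2: C/T = 1/26 (approx. 0.0385)
  Task 3: C/T = 5/41 (approx. 0.122)
Total utilization U = 2/11 + 1/26 + 5/41 = 4013/11726
Rounded to 4 decimal places: U = 0.3422
RM (Liu & Layland) bound for 3 tasks = 0.779763; compare with U = 4013/11726 (approx. 0.342231)
U <= bound, so schedulable by RM sufficient condition.

0.3422


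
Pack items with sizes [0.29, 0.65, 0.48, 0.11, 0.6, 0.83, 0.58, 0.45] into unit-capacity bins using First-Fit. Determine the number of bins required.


Place items sequentially using First-Fit:
  Item 0.29 -> new Bin 1
  Item 0.65 -> Bin 1 (now 0.94)
  Item 0.48 -> new Bin 2
  Item 0.11 -> Bin 2 (now 0.59)
  Item 0.6 -> new Bin 3
  Item 0.83 -> new Bin 4
  Item 0.58 -> new Bin 5
  Item 0.45 -> new Bin 6
Total bins used = 6

6


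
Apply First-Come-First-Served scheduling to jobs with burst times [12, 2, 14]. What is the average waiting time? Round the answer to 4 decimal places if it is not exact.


FCFS order (as given): [12, 2, 14]
Waiting times:
  Job 1: wait = 0
  Job 2: wait = 12
  Job 3: wait = 14
Sum of waiting times = 26
Average waiting time = 26/3 = 8.6667

8.6667


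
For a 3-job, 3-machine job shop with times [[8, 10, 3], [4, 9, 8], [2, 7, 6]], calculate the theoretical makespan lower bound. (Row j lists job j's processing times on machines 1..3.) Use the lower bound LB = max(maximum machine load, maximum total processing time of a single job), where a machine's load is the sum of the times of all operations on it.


Machine loads:
  Machine 1: 8 + 4 + 2 = 14
  Machine 2: 10 + 9 + 7 = 26
  Machine 3: 3 + 8 + 6 = 17
Max machine load = 26
Job totals:
  Job 1: 21
  Job 2: 21
  Job 3: 15
Max job total = 21
Lower bound = max(26, 21) = 26

26


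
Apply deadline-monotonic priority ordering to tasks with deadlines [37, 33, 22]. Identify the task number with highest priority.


Sort tasks by relative deadline (ascending):
  Task 3: deadline = 22
  Task 2: deadline = 33
  Task 1: deadline = 37
Priority order (highest first): [3, 2, 1]
Highest priority task = 3

3


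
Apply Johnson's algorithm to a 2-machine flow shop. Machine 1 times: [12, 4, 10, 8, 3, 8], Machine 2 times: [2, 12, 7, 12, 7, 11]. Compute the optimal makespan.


Apply Johnson's rule:
  Group 1 (a <= b): [(5, 3, 7), (2, 4, 12), (4, 8, 12), (6, 8, 11)]
  Group 2 (a > b): [(3, 10, 7), (1, 12, 2)]
Optimal job order: [5, 2, 4, 6, 3, 1]
Schedule:
  Job 5: M1 done at 3, M2 done at 10
  Job 2: M1 done at 7, M2 done at 22
  Job 4: M1 done at 15, M2 done at 34
  Job 6: M1 done at 23, M2 done at 45
  Job 3: M1 done at 33, M2 done at 52
  Job 1: M1 done at 45, M2 done at 54
Makespan = 54

54


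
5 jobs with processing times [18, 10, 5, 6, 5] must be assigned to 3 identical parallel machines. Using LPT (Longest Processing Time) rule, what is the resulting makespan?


Sort jobs in decreasing order (LPT): [18, 10, 6, 5, 5]
Assign each job to the least loaded machine:
  Machine 1: jobs [18], load = 18
  Machine 2: jobs [10, 5], load = 15
  Machine 3: jobs [6, 5], load = 11
Makespan = max load = 18

18


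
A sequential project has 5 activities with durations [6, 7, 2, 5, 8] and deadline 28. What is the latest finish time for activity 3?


LF(activity 3) = deadline - sum of successor durations
Successors: activities 4 through 5 with durations [5, 8]
Sum of successor durations = 13
LF = 28 - 13 = 15

15


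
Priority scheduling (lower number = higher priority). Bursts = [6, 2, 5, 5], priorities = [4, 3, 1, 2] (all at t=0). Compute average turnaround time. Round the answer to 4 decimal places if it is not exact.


Sort by priority (ascending = highest first):
Order: [(1, 5), (2, 5), (3, 2), (4, 6)]
Completion times:
  Priority 1, burst=5, C=5
  Priority 2, burst=5, C=10
  Priority 3, burst=2, C=12
  Priority 4, burst=6, C=18
Average turnaround = 45/4 = 11.25

11.25


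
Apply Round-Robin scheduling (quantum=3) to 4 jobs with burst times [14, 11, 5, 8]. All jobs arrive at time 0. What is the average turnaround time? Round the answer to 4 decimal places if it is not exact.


Time quantum = 3
Execution trace:
  J1 runs 3 units, time = 3
  J2 runs 3 units, time = 6
  J3 runs 3 units, time = 9
  J4 runs 3 units, time = 12
  J1 runs 3 units, time = 15
  J2 runs 3 units, time = 18
  J3 runs 2 units, time = 20
  J4 runs 3 units, time = 23
  J1 runs 3 units, time = 26
  J2 runs 3 units, time = 29
  J4 runs 2 units, time = 31
  J1 runs 3 units, time = 34
  J2 runs 2 units, time = 36
  J1 runs 2 units, time = 38
Finish times: [38, 36, 20, 31]
Average turnaround = 125/4 = 31.25

31.25


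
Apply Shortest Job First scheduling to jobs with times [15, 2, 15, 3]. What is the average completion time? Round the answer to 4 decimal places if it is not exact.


SJF order (ascending): [2, 3, 15, 15]
Completion times:
  Job 1: burst=2, C=2
  Job 2: burst=3, C=5
  Job 3: burst=15, C=20
  Job 4: burst=15, C=35
Average completion = 62/4 = 15.5

15.5


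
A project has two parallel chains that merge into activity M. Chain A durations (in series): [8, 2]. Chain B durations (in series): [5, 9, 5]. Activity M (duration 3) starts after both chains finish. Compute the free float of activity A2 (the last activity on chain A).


ES(A2) = sum of predecessors on chain A = 8
EF(A2) = ES + duration = 8 + 2 = 10
Successor of A2 is M. ES(M) = max(sum(A), sum(B)) = max(10, 19) = 19
Free float = ES(successor) - EF(current) = 19 - 10 = 9

9


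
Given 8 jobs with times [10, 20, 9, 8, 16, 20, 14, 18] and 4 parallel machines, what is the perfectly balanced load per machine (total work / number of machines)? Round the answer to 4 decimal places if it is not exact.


Total processing time = 10 + 20 + 9 + 8 + 16 + 20 + 14 + 18 = 115
Number of machines = 4
Ideal balanced load = 115 / 4 = 28.75

28.75


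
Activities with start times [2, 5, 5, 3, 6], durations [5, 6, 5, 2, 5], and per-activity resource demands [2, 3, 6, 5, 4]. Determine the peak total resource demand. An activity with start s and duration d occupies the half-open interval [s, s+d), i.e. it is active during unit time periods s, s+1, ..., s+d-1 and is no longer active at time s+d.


Each activity i is active on [start_i, start_i + duration_i).
Compute total resource usage per time slot:
  t=0: active resources = [], total = 0
  t=1: active resources = [], total = 0
  t=2: active resources = [2], total = 2
  t=3: active resources = [2, 5], total = 7
  t=4: active resources = [2, 5], total = 7
  t=5: active resources = [2, 3, 6], total = 11
  t=6: active resources = [2, 3, 6, 4], total = 15
  t=7: active resources = [3, 6, 4], total = 13
  t=8: active resources = [3, 6, 4], total = 13
  t=9: active resources = [3, 6, 4], total = 13
  t=10: active resources = [3, 4], total = 7
Peak resource demand = 15

15


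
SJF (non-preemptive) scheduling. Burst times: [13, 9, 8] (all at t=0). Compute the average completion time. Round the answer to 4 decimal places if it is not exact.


SJF order (ascending): [8, 9, 13]
Completion times:
  Job 1: burst=8, C=8
  Job 2: burst=9, C=17
  Job 3: burst=13, C=30
Average completion = 55/3 = 18.3333

18.3333


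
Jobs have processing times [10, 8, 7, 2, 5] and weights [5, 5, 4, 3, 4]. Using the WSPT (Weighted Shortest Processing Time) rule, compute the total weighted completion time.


Compute p/w ratios and sort ascending (WSPT): [(2, 3), (5, 4), (8, 5), (7, 4), (10, 5)]
Compute weighted completion times:
  Job (p=2,w=3): C=2, w*C=3*2=6
  Job (p=5,w=4): C=7, w*C=4*7=28
  Job (p=8,w=5): C=15, w*C=5*15=75
  Job (p=7,w=4): C=22, w*C=4*22=88
  Job (p=10,w=5): C=32, w*C=5*32=160
Total weighted completion time = 357

357


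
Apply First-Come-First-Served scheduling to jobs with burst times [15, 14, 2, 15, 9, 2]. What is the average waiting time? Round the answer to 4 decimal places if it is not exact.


FCFS order (as given): [15, 14, 2, 15, 9, 2]
Waiting times:
  Job 1: wait = 0
  Job 2: wait = 15
  Job 3: wait = 29
  Job 4: wait = 31
  Job 5: wait = 46
  Job 6: wait = 55
Sum of waiting times = 176
Average waiting time = 176/6 = 29.3333

29.3333


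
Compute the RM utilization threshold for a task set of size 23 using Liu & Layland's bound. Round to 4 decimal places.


Compute 2^(1/23) = 1.0305955448
Subtract 1: 1.0305955448 - 1 = 0.0305955448
Multiply by n: 23 * 0.0305955448 = 0.7036975304
Round to 4 dp: 0.7037

0.7037


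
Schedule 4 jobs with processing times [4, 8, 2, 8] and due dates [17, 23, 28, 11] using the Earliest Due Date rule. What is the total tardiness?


Sort by due date (EDD order): [(8, 11), (4, 17), (8, 23), (2, 28)]
Compute completion times and tardiness:
  Job 1: p=8, d=11, C=8, tardiness=max(0,8-11)=0
  Job 2: p=4, d=17, C=12, tardiness=max(0,12-17)=0
  Job 3: p=8, d=23, C=20, tardiness=max(0,20-23)=0
  Job 4: p=2, d=28, C=22, tardiness=max(0,22-28)=0
Total tardiness = 0

0


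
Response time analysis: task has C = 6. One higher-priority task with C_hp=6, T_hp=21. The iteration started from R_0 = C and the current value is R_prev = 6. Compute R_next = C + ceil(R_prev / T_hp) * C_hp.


R_next = C + ceil(R_prev / T_hp) * C_hp
ceil(6 / 21) = ceil(0.2857) = 1
Interference = 1 * 6 = 6
R_next = 6 + 6 = 12

12


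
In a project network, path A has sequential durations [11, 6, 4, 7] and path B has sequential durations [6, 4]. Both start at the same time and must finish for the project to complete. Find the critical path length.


Path A total = 11 + 6 + 4 + 7 = 28
Path B total = 6 + 4 = 10
Critical path = longest path = max(28, 10) = 28

28


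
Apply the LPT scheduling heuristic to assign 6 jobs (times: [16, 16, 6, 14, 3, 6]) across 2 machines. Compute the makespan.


Sort jobs in decreasing order (LPT): [16, 16, 14, 6, 6, 3]
Assign each job to the least loaded machine:
  Machine 1: jobs [16, 14], load = 30
  Machine 2: jobs [16, 6, 6, 3], load = 31
Makespan = max load = 31

31


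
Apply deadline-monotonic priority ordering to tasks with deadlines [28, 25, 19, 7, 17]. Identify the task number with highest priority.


Sort tasks by relative deadline (ascending):
  Task 4: deadline = 7
  Task 5: deadline = 17
  Task 3: deadline = 19
  Task 2: deadline = 25
  Task 1: deadline = 28
Priority order (highest first): [4, 5, 3, 2, 1]
Highest priority task = 4

4


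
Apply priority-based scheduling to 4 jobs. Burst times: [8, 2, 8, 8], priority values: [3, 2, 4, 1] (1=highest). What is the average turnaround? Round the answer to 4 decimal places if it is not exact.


Sort by priority (ascending = highest first):
Order: [(1, 8), (2, 2), (3, 8), (4, 8)]
Completion times:
  Priority 1, burst=8, C=8
  Priority 2, burst=2, C=10
  Priority 3, burst=8, C=18
  Priority 4, burst=8, C=26
Average turnaround = 62/4 = 15.5

15.5


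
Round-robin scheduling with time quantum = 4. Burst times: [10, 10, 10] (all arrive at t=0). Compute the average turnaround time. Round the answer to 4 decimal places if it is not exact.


Time quantum = 4
Execution trace:
  J1 runs 4 units, time = 4
  J2 runs 4 units, time = 8
  J3 runs 4 units, time = 12
  J1 runs 4 units, time = 16
  J2 runs 4 units, time = 20
  J3 runs 4 units, time = 24
  J1 runs 2 units, time = 26
  J2 runs 2 units, time = 28
  J3 runs 2 units, time = 30
Finish times: [26, 28, 30]
Average turnaround = 84/3 = 28.0

28.0


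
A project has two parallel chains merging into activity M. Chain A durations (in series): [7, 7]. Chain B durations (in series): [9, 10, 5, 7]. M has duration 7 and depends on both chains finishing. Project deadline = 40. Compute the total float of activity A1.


Forward pass: ES(A1) = sum of predecessors on chain A = 0
EF = ES + duration = 0 + 7 = 7
Backward pass: LF(M) = deadline = 40; LS(M) = 40 - 7 = 33
LF(A1) = LS(M) - sum(successors on chain A) = 33 - 7 = 26
LS = LF - duration = 26 - 7 = 19
Total float = LS - ES = 19 - 0 = 19

19


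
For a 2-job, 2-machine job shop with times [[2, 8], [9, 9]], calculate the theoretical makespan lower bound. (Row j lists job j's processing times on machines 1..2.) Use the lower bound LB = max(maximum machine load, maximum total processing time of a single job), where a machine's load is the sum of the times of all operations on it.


Machine loads:
  Machine 1: 2 + 9 = 11
  Machine 2: 8 + 9 = 17
Max machine load = 17
Job totals:
  Job 1: 10
  Job 2: 18
Max job total = 18
Lower bound = max(17, 18) = 18

18


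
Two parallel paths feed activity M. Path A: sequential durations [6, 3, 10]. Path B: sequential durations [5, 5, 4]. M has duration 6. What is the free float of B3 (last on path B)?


ES(B3) = sum of predecessors on chain B = 10
EF(B3) = ES + duration = 10 + 4 = 14
Successor of B3 is M. ES(M) = max(sum(A), sum(B)) = max(19, 14) = 19
Free float = ES(successor) - EF(current) = 19 - 14 = 5

5


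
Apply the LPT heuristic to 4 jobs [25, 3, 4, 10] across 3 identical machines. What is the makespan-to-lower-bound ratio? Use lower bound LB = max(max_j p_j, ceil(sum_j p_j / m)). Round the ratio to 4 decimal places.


LPT order: [25, 10, 4, 3]
Machine loads after assignment: [25, 10, 7]
LPT makespan = 25
Lower bound = max(max_job, ceil(total/3)) = max(25, 14) = 25
Ratio = 25 / 25 = 1.0

1.0


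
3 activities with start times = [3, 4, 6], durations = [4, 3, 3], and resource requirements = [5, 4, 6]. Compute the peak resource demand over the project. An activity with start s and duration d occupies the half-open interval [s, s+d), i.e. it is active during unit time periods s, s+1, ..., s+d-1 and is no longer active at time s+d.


Each activity i is active on [start_i, start_i + duration_i).
Compute total resource usage per time slot:
  t=0: active resources = [], total = 0
  t=1: active resources = [], total = 0
  t=2: active resources = [], total = 0
  t=3: active resources = [5], total = 5
  t=4: active resources = [5, 4], total = 9
  t=5: active resources = [5, 4], total = 9
  t=6: active resources = [5, 4, 6], total = 15
  t=7: active resources = [6], total = 6
  t=8: active resources = [6], total = 6
Peak resource demand = 15

15


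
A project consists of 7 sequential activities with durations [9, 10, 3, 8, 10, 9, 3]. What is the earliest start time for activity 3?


Activity 3 starts after activities 1 through 2 complete.
Predecessor durations: [9, 10]
ES = 9 + 10 = 19

19


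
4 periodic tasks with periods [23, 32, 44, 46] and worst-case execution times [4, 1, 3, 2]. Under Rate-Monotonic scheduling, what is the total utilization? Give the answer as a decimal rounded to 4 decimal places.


Compute individual utilizations (exact fractions):
  Task 1: C/T = 4/23 (approx. 0.1739)
  Task 2: C/T = 1/32 (approx. 0.0313)
  Task 3: C/T = 3/44 (approx. 0.0682)
  Task 4: C/T = 2/46 = 1/23 (approx. 0.0435)
Total utilization U = 4/23 + 1/32 + 3/44 + 1/23 = 2565/8096
Rounded to 4 decimal places: U = 0.3168
RM (Liu & Layland) bound for 4 tasks = 0.756828; compare with U = 2565/8096 (approx. 0.316823)
U <= bound, so schedulable by RM sufficient condition.

0.3168


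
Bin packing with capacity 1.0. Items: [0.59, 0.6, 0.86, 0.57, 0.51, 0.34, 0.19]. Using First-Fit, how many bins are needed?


Place items sequentially using First-Fit:
  Item 0.59 -> new Bin 1
  Item 0.6 -> new Bin 2
  Item 0.86 -> new Bin 3
  Item 0.57 -> new Bin 4
  Item 0.51 -> new Bin 5
  Item 0.34 -> Bin 1 (now 0.93)
  Item 0.19 -> Bin 2 (now 0.79)
Total bins used = 5

5


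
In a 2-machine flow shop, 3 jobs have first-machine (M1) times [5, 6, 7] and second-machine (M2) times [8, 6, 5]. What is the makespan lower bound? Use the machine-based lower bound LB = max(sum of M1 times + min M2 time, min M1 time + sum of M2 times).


LB1 = sum(M1 times) + min(M2 times) = 18 + 5 = 23
LB2 = min(M1 times) + sum(M2 times) = 5 + 19 = 24
Lower bound = max(LB1, LB2) = max(23, 24) = 24

24


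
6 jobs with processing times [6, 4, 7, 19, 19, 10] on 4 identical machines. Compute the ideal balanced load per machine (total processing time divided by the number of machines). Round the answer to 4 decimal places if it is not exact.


Total processing time = 6 + 4 + 7 + 19 + 19 + 10 = 65
Number of machines = 4
Ideal balanced load = 65 / 4 = 16.25

16.25


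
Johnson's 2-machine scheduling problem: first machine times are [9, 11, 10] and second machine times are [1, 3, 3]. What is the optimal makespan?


Apply Johnson's rule:
  Group 1 (a <= b): []
  Group 2 (a > b): [(2, 11, 3), (3, 10, 3), (1, 9, 1)]
Optimal job order: [2, 3, 1]
Schedule:
  Job 2: M1 done at 11, M2 done at 14
  Job 3: M1 done at 21, M2 done at 24
  Job 1: M1 done at 30, M2 done at 31
Makespan = 31

31


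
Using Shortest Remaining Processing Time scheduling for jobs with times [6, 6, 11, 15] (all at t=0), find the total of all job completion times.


Since all jobs arrive at t=0, SRPT equals SPT ordering.
SPT order: [6, 6, 11, 15]
Completion times:
  Job 1: p=6, C=6
  Job 2: p=6, C=12
  Job 3: p=11, C=23
  Job 4: p=15, C=38
Total completion time = 6 + 12 + 23 + 38 = 79

79


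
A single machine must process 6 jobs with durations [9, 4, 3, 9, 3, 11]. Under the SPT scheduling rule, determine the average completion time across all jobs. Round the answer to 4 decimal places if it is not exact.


Sort jobs by processing time (SPT order): [3, 3, 4, 9, 9, 11]
Compute completion times sequentially:
  Job 1: processing = 3, completes at 3
  Job 2: processing = 3, completes at 6
  Job 3: processing = 4, completes at 10
  Job 4: processing = 9, completes at 19
  Job 5: processing = 9, completes at 28
  Job 6: processing = 11, completes at 39
Sum of completion times = 105
Average completion time = 105/6 = 17.5

17.5


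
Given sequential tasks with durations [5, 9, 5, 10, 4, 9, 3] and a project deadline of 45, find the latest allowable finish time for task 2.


LF(activity 2) = deadline - sum of successor durations
Successors: activities 3 through 7 with durations [5, 10, 4, 9, 3]
Sum of successor durations = 31
LF = 45 - 31 = 14

14


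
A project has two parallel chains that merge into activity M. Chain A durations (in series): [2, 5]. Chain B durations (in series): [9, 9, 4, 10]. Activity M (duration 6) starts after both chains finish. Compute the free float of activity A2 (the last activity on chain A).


ES(A2) = sum of predecessors on chain A = 2
EF(A2) = ES + duration = 2 + 5 = 7
Successor of A2 is M. ES(M) = max(sum(A), sum(B)) = max(7, 32) = 32
Free float = ES(successor) - EF(current) = 32 - 7 = 25

25


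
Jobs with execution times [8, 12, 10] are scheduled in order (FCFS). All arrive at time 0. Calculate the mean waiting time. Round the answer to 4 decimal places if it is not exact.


FCFS order (as given): [8, 12, 10]
Waiting times:
  Job 1: wait = 0
  Job 2: wait = 8
  Job 3: wait = 20
Sum of waiting times = 28
Average waiting time = 28/3 = 9.3333

9.3333


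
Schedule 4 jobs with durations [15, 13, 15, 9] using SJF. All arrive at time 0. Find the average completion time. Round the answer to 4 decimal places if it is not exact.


SJF order (ascending): [9, 13, 15, 15]
Completion times:
  Job 1: burst=9, C=9
  Job 2: burst=13, C=22
  Job 3: burst=15, C=37
  Job 4: burst=15, C=52
Average completion = 120/4 = 30.0

30.0


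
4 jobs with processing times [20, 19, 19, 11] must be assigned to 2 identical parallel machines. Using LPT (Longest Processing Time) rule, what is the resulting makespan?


Sort jobs in decreasing order (LPT): [20, 19, 19, 11]
Assign each job to the least loaded machine:
  Machine 1: jobs [20, 11], load = 31
  Machine 2: jobs [19, 19], load = 38
Makespan = max load = 38

38


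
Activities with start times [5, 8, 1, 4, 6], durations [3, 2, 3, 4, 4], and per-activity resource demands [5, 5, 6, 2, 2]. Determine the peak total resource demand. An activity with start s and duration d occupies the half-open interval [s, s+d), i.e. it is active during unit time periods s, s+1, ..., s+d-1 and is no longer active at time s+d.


Each activity i is active on [start_i, start_i + duration_i).
Compute total resource usage per time slot:
  t=0: active resources = [], total = 0
  t=1: active resources = [6], total = 6
  t=2: active resources = [6], total = 6
  t=3: active resources = [6], total = 6
  t=4: active resources = [2], total = 2
  t=5: active resources = [5, 2], total = 7
  t=6: active resources = [5, 2, 2], total = 9
  t=7: active resources = [5, 2, 2], total = 9
  t=8: active resources = [5, 2], total = 7
  t=9: active resources = [5, 2], total = 7
Peak resource demand = 9

9


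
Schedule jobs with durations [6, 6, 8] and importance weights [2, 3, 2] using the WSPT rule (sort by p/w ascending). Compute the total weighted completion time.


Compute p/w ratios and sort ascending (WSPT): [(6, 3), (6, 2), (8, 2)]
Compute weighted completion times:
  Job (p=6,w=3): C=6, w*C=3*6=18
  Job (p=6,w=2): C=12, w*C=2*12=24
  Job (p=8,w=2): C=20, w*C=2*20=40
Total weighted completion time = 82

82


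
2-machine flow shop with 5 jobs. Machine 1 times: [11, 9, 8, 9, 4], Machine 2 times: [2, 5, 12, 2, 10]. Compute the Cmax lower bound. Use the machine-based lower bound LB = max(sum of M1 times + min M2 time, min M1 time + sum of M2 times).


LB1 = sum(M1 times) + min(M2 times) = 41 + 2 = 43
LB2 = min(M1 times) + sum(M2 times) = 4 + 31 = 35
Lower bound = max(LB1, LB2) = max(43, 35) = 43

43


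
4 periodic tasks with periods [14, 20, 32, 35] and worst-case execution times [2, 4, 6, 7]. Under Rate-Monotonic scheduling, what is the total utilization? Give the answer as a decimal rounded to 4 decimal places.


Compute individual utilizations (exact fractions):
  Task 1: C/T = 2/14 = 1/7 (approx. 0.1429)
  Task 2: C/T = 4/20 = 1/5 (approx. 0.2)
  Task 3: C/T = 6/32 = 3/16 (approx. 0.1875)
  Task 4: C/T = 7/35 = 1/5 (approx. 0.2)
Total utilization U = 1/7 + 1/5 + 3/16 + 1/5 = 409/560
Rounded to 4 decimal places: U = 0.7304
RM (Liu & Layland) bound for 4 tasks = 0.756828; compare with U = 409/560 (approx. 0.730357)
U <= bound, so schedulable by RM sufficient condition.

0.7304


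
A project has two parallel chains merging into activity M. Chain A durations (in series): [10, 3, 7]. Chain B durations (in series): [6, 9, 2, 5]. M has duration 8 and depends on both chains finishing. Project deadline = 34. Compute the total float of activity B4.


Forward pass: ES(B4) = sum of predecessors on chain B = 17
EF = ES + duration = 17 + 5 = 22
Backward pass: LF(M) = deadline = 34; LS(M) = 34 - 8 = 26
LF(B4) = LS(M) - sum(successors on chain B) = 26 - 0 = 26
LS = LF - duration = 26 - 5 = 21
Total float = LS - ES = 21 - 17 = 4

4


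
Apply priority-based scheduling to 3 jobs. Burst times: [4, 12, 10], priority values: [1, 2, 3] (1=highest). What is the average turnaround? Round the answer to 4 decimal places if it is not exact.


Sort by priority (ascending = highest first):
Order: [(1, 4), (2, 12), (3, 10)]
Completion times:
  Priority 1, burst=4, C=4
  Priority 2, burst=12, C=16
  Priority 3, burst=10, C=26
Average turnaround = 46/3 = 15.3333

15.3333


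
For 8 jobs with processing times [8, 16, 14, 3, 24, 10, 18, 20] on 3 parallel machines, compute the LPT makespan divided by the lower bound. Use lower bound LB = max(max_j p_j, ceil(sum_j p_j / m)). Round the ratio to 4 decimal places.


LPT order: [24, 20, 18, 16, 14, 10, 8, 3]
Machine loads after assignment: [42, 37, 34]
LPT makespan = 42
Lower bound = max(max_job, ceil(total/3)) = max(24, 38) = 38
Ratio = 42 / 38 = 1.1053

1.1053


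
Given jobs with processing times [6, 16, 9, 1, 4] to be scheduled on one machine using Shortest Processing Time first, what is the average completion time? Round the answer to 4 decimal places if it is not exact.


Sort jobs by processing time (SPT order): [1, 4, 6, 9, 16]
Compute completion times sequentially:
  Job 1: processing = 1, completes at 1
  Job 2: processing = 4, completes at 5
  Job 3: processing = 6, completes at 11
  Job 4: processing = 9, completes at 20
  Job 5: processing = 16, completes at 36
Sum of completion times = 73
Average completion time = 73/5 = 14.6

14.6


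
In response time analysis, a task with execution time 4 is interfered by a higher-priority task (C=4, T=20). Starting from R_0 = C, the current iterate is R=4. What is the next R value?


R_next = C + ceil(R_prev / T_hp) * C_hp
ceil(4 / 20) = ceil(0.2) = 1
Interference = 1 * 4 = 4
R_next = 4 + 4 = 8

8


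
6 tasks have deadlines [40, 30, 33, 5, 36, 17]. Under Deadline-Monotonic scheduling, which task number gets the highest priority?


Sort tasks by relative deadline (ascending):
  Task 4: deadline = 5
  Task 6: deadline = 17
  Task 2: deadline = 30
  Task 3: deadline = 33
  Task 5: deadline = 36
  Task 1: deadline = 40
Priority order (highest first): [4, 6, 2, 3, 5, 1]
Highest priority task = 4

4


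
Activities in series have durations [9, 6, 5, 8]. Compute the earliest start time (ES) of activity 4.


Activity 4 starts after activities 1 through 3 complete.
Predecessor durations: [9, 6, 5]
ES = 9 + 6 + 5 = 20

20


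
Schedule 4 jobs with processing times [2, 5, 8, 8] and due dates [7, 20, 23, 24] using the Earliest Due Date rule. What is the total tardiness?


Sort by due date (EDD order): [(2, 7), (5, 20), (8, 23), (8, 24)]
Compute completion times and tardiness:
  Job 1: p=2, d=7, C=2, tardiness=max(0,2-7)=0
  Job 2: p=5, d=20, C=7, tardiness=max(0,7-20)=0
  Job 3: p=8, d=23, C=15, tardiness=max(0,15-23)=0
  Job 4: p=8, d=24, C=23, tardiness=max(0,23-24)=0
Total tardiness = 0

0


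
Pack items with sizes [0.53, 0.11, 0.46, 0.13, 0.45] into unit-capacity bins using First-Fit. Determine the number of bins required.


Place items sequentially using First-Fit:
  Item 0.53 -> new Bin 1
  Item 0.11 -> Bin 1 (now 0.64)
  Item 0.46 -> new Bin 2
  Item 0.13 -> Bin 1 (now 0.77)
  Item 0.45 -> Bin 2 (now 0.91)
Total bins used = 2

2


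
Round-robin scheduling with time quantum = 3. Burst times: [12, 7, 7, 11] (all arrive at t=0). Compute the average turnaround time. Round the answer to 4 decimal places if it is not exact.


Time quantum = 3
Execution trace:
  J1 runs 3 units, time = 3
  J2 runs 3 units, time = 6
  J3 runs 3 units, time = 9
  J4 runs 3 units, time = 12
  J1 runs 3 units, time = 15
  J2 runs 3 units, time = 18
  J3 runs 3 units, time = 21
  J4 runs 3 units, time = 24
  J1 runs 3 units, time = 27
  J2 runs 1 units, time = 28
  J3 runs 1 units, time = 29
  J4 runs 3 units, time = 32
  J1 runs 3 units, time = 35
  J4 runs 2 units, time = 37
Finish times: [35, 28, 29, 37]
Average turnaround = 129/4 = 32.25

32.25


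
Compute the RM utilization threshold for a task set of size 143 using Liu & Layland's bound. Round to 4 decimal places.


Compute 2^(1/143) = 1.0048589497
Subtract 1: 1.0048589497 - 1 = 0.0048589497
Multiply by n: 143 * 0.0048589497 = 0.6948298071
Round to 4 dp: 0.6948

0.6948


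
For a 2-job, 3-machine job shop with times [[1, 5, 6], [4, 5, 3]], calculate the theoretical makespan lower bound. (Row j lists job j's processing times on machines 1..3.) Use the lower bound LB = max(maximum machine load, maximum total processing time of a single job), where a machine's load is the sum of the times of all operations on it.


Machine loads:
  Machine 1: 1 + 4 = 5
  Machine 2: 5 + 5 = 10
  Machine 3: 6 + 3 = 9
Max machine load = 10
Job totals:
  Job 1: 12
  Job 2: 12
Max job total = 12
Lower bound = max(10, 12) = 12

12


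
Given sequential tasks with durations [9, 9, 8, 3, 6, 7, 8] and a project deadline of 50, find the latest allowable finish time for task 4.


LF(activity 4) = deadline - sum of successor durations
Successors: activities 5 through 7 with durations [6, 7, 8]
Sum of successor durations = 21
LF = 50 - 21 = 29

29


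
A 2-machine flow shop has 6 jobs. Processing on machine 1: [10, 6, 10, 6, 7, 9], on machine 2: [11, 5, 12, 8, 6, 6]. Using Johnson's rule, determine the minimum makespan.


Apply Johnson's rule:
  Group 1 (a <= b): [(4, 6, 8), (1, 10, 11), (3, 10, 12)]
  Group 2 (a > b): [(5, 7, 6), (6, 9, 6), (2, 6, 5)]
Optimal job order: [4, 1, 3, 5, 6, 2]
Schedule:
  Job 4: M1 done at 6, M2 done at 14
  Job 1: M1 done at 16, M2 done at 27
  Job 3: M1 done at 26, M2 done at 39
  Job 5: M1 done at 33, M2 done at 45
  Job 6: M1 done at 42, M2 done at 51
  Job 2: M1 done at 48, M2 done at 56
Makespan = 56

56


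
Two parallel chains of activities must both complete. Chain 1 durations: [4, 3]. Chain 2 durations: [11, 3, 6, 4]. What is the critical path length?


Path A total = 4 + 3 = 7
Path B total = 11 + 3 + 6 + 4 = 24
Critical path = longest path = max(7, 24) = 24

24


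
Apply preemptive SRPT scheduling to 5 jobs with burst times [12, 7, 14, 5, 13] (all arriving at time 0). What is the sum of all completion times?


Since all jobs arrive at t=0, SRPT equals SPT ordering.
SPT order: [5, 7, 12, 13, 14]
Completion times:
  Job 1: p=5, C=5
  Job 2: p=7, C=12
  Job 3: p=12, C=24
  Job 4: p=13, C=37
  Job 5: p=14, C=51
Total completion time = 5 + 12 + 24 + 37 + 51 = 129

129


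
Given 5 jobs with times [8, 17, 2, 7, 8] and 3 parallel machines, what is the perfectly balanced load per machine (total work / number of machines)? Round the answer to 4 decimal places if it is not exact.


Total processing time = 8 + 17 + 2 + 7 + 8 = 42
Number of machines = 3
Ideal balanced load = 42 / 3 = 14.0

14.0


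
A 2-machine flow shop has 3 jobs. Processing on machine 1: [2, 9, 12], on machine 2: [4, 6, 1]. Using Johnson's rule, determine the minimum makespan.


Apply Johnson's rule:
  Group 1 (a <= b): [(1, 2, 4)]
  Group 2 (a > b): [(2, 9, 6), (3, 12, 1)]
Optimal job order: [1, 2, 3]
Schedule:
  Job 1: M1 done at 2, M2 done at 6
  Job 2: M1 done at 11, M2 done at 17
  Job 3: M1 done at 23, M2 done at 24
Makespan = 24

24


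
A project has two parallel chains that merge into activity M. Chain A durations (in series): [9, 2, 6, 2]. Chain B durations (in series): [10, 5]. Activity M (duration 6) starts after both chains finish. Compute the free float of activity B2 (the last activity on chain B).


ES(B2) = sum of predecessors on chain B = 10
EF(B2) = ES + duration = 10 + 5 = 15
Successor of B2 is M. ES(M) = max(sum(A), sum(B)) = max(19, 15) = 19
Free float = ES(successor) - EF(current) = 19 - 15 = 4

4


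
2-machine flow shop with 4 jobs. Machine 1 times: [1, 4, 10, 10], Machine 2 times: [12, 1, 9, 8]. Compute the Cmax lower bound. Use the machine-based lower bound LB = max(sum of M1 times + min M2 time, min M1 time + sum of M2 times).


LB1 = sum(M1 times) + min(M2 times) = 25 + 1 = 26
LB2 = min(M1 times) + sum(M2 times) = 1 + 30 = 31
Lower bound = max(LB1, LB2) = max(26, 31) = 31

31


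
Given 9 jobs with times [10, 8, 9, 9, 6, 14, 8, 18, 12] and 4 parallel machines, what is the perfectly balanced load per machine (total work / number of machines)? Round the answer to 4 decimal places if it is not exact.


Total processing time = 10 + 8 + 9 + 9 + 6 + 14 + 8 + 18 + 12 = 94
Number of machines = 4
Ideal balanced load = 94 / 4 = 23.5

23.5


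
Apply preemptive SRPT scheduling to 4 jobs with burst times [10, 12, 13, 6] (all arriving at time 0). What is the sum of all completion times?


Since all jobs arrive at t=0, SRPT equals SPT ordering.
SPT order: [6, 10, 12, 13]
Completion times:
  Job 1: p=6, C=6
  Job 2: p=10, C=16
  Job 3: p=12, C=28
  Job 4: p=13, C=41
Total completion time = 6 + 16 + 28 + 41 = 91

91


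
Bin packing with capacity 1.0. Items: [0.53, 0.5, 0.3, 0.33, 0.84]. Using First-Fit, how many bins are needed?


Place items sequentially using First-Fit:
  Item 0.53 -> new Bin 1
  Item 0.5 -> new Bin 2
  Item 0.3 -> Bin 1 (now 0.83)
  Item 0.33 -> Bin 2 (now 0.83)
  Item 0.84 -> new Bin 3
Total bins used = 3

3


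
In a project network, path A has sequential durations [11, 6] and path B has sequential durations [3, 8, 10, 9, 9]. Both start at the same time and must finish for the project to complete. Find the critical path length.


Path A total = 11 + 6 = 17
Path B total = 3 + 8 + 10 + 9 + 9 = 39
Critical path = longest path = max(17, 39) = 39

39


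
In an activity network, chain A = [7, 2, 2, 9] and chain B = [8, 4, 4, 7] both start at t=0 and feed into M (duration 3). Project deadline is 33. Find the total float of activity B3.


Forward pass: ES(B3) = sum of predecessors on chain B = 12
EF = ES + duration = 12 + 4 = 16
Backward pass: LF(M) = deadline = 33; LS(M) = 33 - 3 = 30
LF(B3) = LS(M) - sum(successors on chain B) = 30 - 7 = 23
LS = LF - duration = 23 - 4 = 19
Total float = LS - ES = 19 - 12 = 7

7


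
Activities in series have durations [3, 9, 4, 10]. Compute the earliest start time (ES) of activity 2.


Activity 2 starts after activities 1 through 1 complete.
Predecessor durations: [3]
ES = 3 = 3

3


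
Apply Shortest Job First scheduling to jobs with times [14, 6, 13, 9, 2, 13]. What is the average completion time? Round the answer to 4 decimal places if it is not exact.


SJF order (ascending): [2, 6, 9, 13, 13, 14]
Completion times:
  Job 1: burst=2, C=2
  Job 2: burst=6, C=8
  Job 3: burst=9, C=17
  Job 4: burst=13, C=30
  Job 5: burst=13, C=43
  Job 6: burst=14, C=57
Average completion = 157/6 = 26.1667

26.1667


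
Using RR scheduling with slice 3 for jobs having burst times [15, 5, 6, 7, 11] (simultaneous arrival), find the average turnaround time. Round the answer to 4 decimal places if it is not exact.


Time quantum = 3
Execution trace:
  J1 runs 3 units, time = 3
  J2 runs 3 units, time = 6
  J3 runs 3 units, time = 9
  J4 runs 3 units, time = 12
  J5 runs 3 units, time = 15
  J1 runs 3 units, time = 18
  J2 runs 2 units, time = 20
  J3 runs 3 units, time = 23
  J4 runs 3 units, time = 26
  J5 runs 3 units, time = 29
  J1 runs 3 units, time = 32
  J4 runs 1 units, time = 33
  J5 runs 3 units, time = 36
  J1 runs 3 units, time = 39
  J5 runs 2 units, time = 41
  J1 runs 3 units, time = 44
Finish times: [44, 20, 23, 33, 41]
Average turnaround = 161/5 = 32.2

32.2


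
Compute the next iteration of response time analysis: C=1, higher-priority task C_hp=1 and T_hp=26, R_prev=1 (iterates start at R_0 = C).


R_next = C + ceil(R_prev / T_hp) * C_hp
ceil(1 / 26) = ceil(0.0385) = 1
Interference = 1 * 1 = 1
R_next = 1 + 1 = 2

2


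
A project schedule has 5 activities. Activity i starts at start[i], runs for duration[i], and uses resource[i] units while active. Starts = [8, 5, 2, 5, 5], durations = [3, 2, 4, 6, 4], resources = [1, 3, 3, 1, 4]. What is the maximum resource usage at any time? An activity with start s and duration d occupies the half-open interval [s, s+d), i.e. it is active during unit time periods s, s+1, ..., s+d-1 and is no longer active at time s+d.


Each activity i is active on [start_i, start_i + duration_i).
Compute total resource usage per time slot:
  t=0: active resources = [], total = 0
  t=1: active resources = [], total = 0
  t=2: active resources = [3], total = 3
  t=3: active resources = [3], total = 3
  t=4: active resources = [3], total = 3
  t=5: active resources = [3, 3, 1, 4], total = 11
  t=6: active resources = [3, 1, 4], total = 8
  t=7: active resources = [1, 4], total = 5
  t=8: active resources = [1, 1, 4], total = 6
  t=9: active resources = [1, 1], total = 2
  t=10: active resources = [1, 1], total = 2
Peak resource demand = 11

11


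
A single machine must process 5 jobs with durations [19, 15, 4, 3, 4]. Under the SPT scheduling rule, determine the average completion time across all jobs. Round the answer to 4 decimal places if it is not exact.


Sort jobs by processing time (SPT order): [3, 4, 4, 15, 19]
Compute completion times sequentially:
  Job 1: processing = 3, completes at 3
  Job 2: processing = 4, completes at 7
  Job 3: processing = 4, completes at 11
  Job 4: processing = 15, completes at 26
  Job 5: processing = 19, completes at 45
Sum of completion times = 92
Average completion time = 92/5 = 18.4

18.4


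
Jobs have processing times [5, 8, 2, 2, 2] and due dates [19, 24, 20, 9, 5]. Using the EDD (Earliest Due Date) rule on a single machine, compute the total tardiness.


Sort by due date (EDD order): [(2, 5), (2, 9), (5, 19), (2, 20), (8, 24)]
Compute completion times and tardiness:
  Job 1: p=2, d=5, C=2, tardiness=max(0,2-5)=0
  Job 2: p=2, d=9, C=4, tardiness=max(0,4-9)=0
  Job 3: p=5, d=19, C=9, tardiness=max(0,9-19)=0
  Job 4: p=2, d=20, C=11, tardiness=max(0,11-20)=0
  Job 5: p=8, d=24, C=19, tardiness=max(0,19-24)=0
Total tardiness = 0

0


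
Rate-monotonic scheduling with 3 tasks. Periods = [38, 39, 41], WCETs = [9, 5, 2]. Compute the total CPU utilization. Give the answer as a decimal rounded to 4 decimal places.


Compute individual utilizations (exact fractions):
  Task 1: C/T = 9/38 (approx. 0.2368)
  Task 2: C/T = 5/39 (approx. 0.1282)
  Task 3: C/T = 2/41 (approx. 0.0488)
Total utilization U = 9/38 + 5/39 + 2/41 = 25145/60762
Rounded to 4 decimal places: U = 0.4138
RM (Liu & Layland) bound for 3 tasks = 0.779763; compare with U = 25145/60762 (approx. 0.413828)
U <= bound, so schedulable by RM sufficient condition.

0.4138


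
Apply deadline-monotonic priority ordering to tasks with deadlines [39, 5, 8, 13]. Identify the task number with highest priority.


Sort tasks by relative deadline (ascending):
  Task 2: deadline = 5
  Task 3: deadline = 8
  Task 4: deadline = 13
  Task 1: deadline = 39
Priority order (highest first): [2, 3, 4, 1]
Highest priority task = 2

2


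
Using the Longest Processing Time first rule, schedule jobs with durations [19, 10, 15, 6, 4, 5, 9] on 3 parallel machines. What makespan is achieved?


Sort jobs in decreasing order (LPT): [19, 15, 10, 9, 6, 5, 4]
Assign each job to the least loaded machine:
  Machine 1: jobs [19, 5], load = 24
  Machine 2: jobs [15, 6], load = 21
  Machine 3: jobs [10, 9, 4], load = 23
Makespan = max load = 24

24


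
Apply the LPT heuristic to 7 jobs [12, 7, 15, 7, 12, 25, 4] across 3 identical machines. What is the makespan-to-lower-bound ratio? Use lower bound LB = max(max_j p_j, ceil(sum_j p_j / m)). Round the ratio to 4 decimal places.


LPT order: [25, 15, 12, 12, 7, 7, 4]
Machine loads after assignment: [25, 29, 28]
LPT makespan = 29
Lower bound = max(max_job, ceil(total/3)) = max(25, 28) = 28
Ratio = 29 / 28 = 1.0357

1.0357


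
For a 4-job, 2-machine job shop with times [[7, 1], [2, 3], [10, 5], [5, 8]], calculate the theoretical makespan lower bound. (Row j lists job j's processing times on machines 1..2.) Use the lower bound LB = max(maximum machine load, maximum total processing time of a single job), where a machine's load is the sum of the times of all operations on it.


Machine loads:
  Machine 1: 7 + 2 + 10 + 5 = 24
  Machine 2: 1 + 3 + 5 + 8 = 17
Max machine load = 24
Job totals:
  Job 1: 8
  Job 2: 5
  Job 3: 15
  Job 4: 13
Max job total = 15
Lower bound = max(24, 15) = 24

24
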